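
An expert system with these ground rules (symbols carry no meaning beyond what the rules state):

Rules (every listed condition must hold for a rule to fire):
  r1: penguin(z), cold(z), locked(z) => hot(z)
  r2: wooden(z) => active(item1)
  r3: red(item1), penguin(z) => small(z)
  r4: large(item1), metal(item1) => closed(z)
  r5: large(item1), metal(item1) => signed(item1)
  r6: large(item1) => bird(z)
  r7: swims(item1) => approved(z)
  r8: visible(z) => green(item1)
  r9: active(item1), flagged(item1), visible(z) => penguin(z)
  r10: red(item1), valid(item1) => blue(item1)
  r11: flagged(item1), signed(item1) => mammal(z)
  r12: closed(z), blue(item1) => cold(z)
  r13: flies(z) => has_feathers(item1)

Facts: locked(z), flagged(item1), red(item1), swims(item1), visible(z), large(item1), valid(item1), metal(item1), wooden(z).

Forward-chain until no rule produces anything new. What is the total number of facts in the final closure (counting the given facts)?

Round 1 — r2, r4, r5, r6, r7, r8, r10, derive active(item1), closed(z), signed(item1), bird(z), approved(z), green(item1), blue(item1).
Round 2 — r9, r11, r12, derive penguin(z), mammal(z), cold(z).
Round 3 — r1, r3, derive hot(z), small(z).
Closure: {active(item1), approved(z), bird(z), blue(item1), closed(z), cold(z), flagged(item1), green(item1), hot(z), large(item1), locked(z), mammal(z), metal(item1), penguin(z), red(item1), signed(item1), small(z), swims(item1), valid(item1), visible(z), wooden(z)} — 21 facts.

21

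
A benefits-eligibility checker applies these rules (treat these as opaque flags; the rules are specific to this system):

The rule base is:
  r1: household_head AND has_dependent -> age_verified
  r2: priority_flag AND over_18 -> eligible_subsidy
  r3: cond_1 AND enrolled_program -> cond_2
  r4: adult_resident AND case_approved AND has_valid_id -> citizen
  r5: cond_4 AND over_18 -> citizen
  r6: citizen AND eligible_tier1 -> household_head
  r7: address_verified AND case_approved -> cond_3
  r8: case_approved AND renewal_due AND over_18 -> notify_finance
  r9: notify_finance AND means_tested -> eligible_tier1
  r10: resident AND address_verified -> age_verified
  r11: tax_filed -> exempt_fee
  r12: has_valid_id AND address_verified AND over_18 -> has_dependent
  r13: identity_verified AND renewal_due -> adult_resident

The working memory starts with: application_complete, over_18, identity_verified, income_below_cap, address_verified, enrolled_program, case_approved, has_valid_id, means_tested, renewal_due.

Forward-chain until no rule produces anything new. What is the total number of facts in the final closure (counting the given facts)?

18

Round 1 — r7, r8, r12, r13, derive cond_3, notify_finance, has_dependent, adult_resident.
Round 2 — r4, r9, derive citizen, eligible_tier1.
Round 3 — r6, derive household_head.
Round 4 — r1, derive age_verified.
Closure: {address_verified, adult_resident, age_verified, application_complete, case_approved, citizen, cond_3, eligible_tier1, enrolled_program, has_dependent, has_valid_id, household_head, identity_verified, income_below_cap, means_tested, notify_finance, over_18, renewal_due} — 18 facts.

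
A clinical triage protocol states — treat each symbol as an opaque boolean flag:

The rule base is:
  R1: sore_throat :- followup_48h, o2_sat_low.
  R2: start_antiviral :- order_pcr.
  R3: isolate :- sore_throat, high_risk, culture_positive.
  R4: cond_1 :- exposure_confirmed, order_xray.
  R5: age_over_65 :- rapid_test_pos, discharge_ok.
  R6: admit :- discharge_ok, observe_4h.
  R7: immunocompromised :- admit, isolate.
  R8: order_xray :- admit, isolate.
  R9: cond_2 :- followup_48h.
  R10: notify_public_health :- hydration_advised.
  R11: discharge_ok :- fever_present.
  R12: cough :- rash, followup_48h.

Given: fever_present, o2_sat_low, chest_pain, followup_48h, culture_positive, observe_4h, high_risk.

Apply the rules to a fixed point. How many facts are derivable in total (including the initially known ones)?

14

Round 1 — R1, R9, R11, derive sore_throat, cond_2, discharge_ok.
Round 2 — R3, R6, derive isolate, admit.
Round 3 — R7, R8, derive immunocompromised, order_xray.
Closure: {admit, chest_pain, cond_2, culture_positive, discharge_ok, fever_present, followup_48h, high_risk, immunocompromised, isolate, o2_sat_low, observe_4h, order_xray, sore_throat} — 14 facts.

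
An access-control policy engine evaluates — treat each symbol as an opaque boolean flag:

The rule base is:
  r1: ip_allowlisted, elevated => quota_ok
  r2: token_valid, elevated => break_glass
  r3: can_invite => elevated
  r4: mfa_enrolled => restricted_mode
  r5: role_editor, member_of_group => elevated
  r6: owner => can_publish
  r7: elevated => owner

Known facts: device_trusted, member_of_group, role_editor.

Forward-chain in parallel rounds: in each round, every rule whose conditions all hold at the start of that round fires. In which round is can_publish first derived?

Round 1 fires r5, giving elevated.
Round 2 fires r7, giving owner.
Round 3 fires r6, giving can_publish.
can_publish first appears in round 3.

3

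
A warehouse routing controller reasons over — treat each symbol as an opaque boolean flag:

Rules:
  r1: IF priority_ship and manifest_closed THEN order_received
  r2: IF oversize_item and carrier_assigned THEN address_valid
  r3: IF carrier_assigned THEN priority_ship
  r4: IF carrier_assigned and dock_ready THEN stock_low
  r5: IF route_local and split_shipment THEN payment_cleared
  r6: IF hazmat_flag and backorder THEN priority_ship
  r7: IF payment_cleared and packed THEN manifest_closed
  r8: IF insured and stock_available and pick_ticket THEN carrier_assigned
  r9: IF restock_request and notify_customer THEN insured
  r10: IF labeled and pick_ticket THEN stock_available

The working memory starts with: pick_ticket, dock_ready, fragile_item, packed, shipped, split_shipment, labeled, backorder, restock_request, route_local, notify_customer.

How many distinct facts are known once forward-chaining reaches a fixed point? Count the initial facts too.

19

Round 1 — r5, r9, r10, derive payment_cleared, insured, stock_available.
Round 2 — r7, r8, derive manifest_closed, carrier_assigned.
Round 3 — r3, r4, derive priority_ship, stock_low.
Round 4 — r1, derive order_received.
Closure: {backorder, carrier_assigned, dock_ready, fragile_item, insured, labeled, manifest_closed, notify_customer, order_received, packed, payment_cleared, pick_ticket, priority_ship, restock_request, route_local, shipped, split_shipment, stock_available, stock_low} — 19 facts.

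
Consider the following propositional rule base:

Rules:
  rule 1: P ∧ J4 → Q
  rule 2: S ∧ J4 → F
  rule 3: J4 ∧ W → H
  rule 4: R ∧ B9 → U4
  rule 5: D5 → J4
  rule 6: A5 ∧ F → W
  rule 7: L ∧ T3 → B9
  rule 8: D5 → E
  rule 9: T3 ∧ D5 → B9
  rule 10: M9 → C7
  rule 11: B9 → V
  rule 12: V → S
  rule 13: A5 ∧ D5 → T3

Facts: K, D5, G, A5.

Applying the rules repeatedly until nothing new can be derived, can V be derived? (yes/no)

yes

Round 1 fires rule 5, rule 8, rule 13, giving J4, E, T3.
Round 2 fires rule 9, giving B9.
Round 3 fires rule 11, giving V.
Round 4 fires rule 12, giving S.
Round 5 fires rule 2, giving F.
Round 6 fires rule 6, giving W.
Round 7 fires rule 3, giving H.
V appears in round 3, so it is derivable.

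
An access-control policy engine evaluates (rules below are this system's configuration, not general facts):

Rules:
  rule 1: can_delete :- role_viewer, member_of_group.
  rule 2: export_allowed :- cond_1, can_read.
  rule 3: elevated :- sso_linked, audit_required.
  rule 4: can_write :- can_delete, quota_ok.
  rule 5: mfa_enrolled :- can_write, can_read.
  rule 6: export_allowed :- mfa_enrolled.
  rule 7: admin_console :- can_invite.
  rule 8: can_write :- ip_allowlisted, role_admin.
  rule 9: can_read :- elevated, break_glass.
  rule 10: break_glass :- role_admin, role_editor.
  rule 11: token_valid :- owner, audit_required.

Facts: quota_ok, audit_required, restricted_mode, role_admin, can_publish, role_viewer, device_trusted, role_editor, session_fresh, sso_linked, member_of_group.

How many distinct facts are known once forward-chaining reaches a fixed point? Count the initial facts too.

Round 1 — rule 1, rule 3, rule 10, derive can_delete, elevated, break_glass.
Round 2 — rule 4, rule 9, derive can_write, can_read.
Round 3 — rule 5, derive mfa_enrolled.
Round 4 — rule 6, derive export_allowed.
Closure: {audit_required, break_glass, can_delete, can_publish, can_read, can_write, device_trusted, elevated, export_allowed, member_of_group, mfa_enrolled, quota_ok, restricted_mode, role_admin, role_editor, role_viewer, session_fresh, sso_linked} — 18 facts.

18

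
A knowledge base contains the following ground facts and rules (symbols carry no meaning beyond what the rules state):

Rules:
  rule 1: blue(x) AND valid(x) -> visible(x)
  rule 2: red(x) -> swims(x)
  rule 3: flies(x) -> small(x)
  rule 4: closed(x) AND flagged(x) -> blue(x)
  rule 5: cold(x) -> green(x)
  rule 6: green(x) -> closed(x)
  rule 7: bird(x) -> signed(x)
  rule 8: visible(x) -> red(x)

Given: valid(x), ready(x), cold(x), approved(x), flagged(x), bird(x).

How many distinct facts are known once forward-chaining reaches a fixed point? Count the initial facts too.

[1] rule 5 [cold(x) -> green(x)]; rule 7 [bird(x) -> signed(x)]. ⇒ new: green(x), signed(x).
[2] rule 6 [green(x) -> closed(x)]. ⇒ new: closed(x).
[3] rule 4 [closed(x) AND flagged(x) -> blue(x)]. ⇒ new: blue(x).
[4] rule 1 [blue(x) AND valid(x) -> visible(x)]. ⇒ new: visible(x).
[5] rule 8 [visible(x) -> red(x)]. ⇒ new: red(x).
[6] rule 2 [red(x) -> swims(x)]. ⇒ new: swims(x).
Closure: {approved(x), bird(x), blue(x), closed(x), cold(x), flagged(x), green(x), ready(x), red(x), signed(x), swims(x), valid(x), visible(x)} — 13 facts.

13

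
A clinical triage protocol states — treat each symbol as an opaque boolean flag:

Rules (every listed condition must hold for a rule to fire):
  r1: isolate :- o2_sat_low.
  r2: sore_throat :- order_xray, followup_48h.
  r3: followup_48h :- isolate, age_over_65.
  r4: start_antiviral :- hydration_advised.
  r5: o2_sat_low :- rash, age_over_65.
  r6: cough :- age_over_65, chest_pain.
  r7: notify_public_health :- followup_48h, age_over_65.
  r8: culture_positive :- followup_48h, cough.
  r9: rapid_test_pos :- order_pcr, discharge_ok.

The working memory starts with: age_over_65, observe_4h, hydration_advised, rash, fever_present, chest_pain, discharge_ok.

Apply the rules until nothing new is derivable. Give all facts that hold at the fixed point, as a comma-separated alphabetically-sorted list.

age_over_65, chest_pain, cough, culture_positive, discharge_ok, fever_present, followup_48h, hydration_advised, isolate, notify_public_health, o2_sat_low, observe_4h, rash, start_antiviral

Round 1: r4 [start_antiviral :- hydration_advised.]; r5 [o2_sat_low :- rash, age_over_65.]; r6 [cough :- age_over_65, chest_pain.]. Adds start_antiviral, o2_sat_low, cough.
Round 2: r1 [isolate :- o2_sat_low.]. Adds isolate.
Round 3: r3 [followup_48h :- isolate, age_over_65.]. Adds followup_48h.
Round 4: r7 [notify_public_health :- followup_48h, age_over_65.]; r8 [culture_positive :- followup_48h, cough.]. Adds notify_public_health, culture_positive.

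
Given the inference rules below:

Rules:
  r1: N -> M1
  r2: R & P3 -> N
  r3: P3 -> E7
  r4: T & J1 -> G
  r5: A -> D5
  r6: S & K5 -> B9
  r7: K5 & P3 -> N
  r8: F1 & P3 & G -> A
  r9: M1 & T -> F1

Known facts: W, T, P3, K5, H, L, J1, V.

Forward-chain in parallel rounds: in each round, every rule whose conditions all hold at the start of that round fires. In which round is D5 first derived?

Round 1 — r3, r4, r7, derive E7, G, N.
Round 2 — r1, derive M1.
Round 3 — r9, derive F1.
Round 4 — r8, derive A.
Round 5 — r5, derive D5.
D5 first appears in round 5.

5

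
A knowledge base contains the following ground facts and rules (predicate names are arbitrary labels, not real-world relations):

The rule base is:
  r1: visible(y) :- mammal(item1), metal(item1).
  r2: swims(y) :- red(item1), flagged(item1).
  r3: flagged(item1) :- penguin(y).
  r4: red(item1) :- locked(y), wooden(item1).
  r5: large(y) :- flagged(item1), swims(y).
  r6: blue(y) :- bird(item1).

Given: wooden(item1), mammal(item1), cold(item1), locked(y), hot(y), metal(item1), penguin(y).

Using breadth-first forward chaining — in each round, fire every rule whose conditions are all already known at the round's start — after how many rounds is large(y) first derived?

[1] r1 [visible(y) :- mammal(item1), metal(item1).]; r3 [flagged(item1) :- penguin(y).]; r4 [red(item1) :- locked(y), wooden(item1).]. ⇒ new: visible(y), flagged(item1), red(item1).
[2] r2 [swims(y) :- red(item1), flagged(item1).]. ⇒ new: swims(y).
[3] r5 [large(y) :- flagged(item1), swims(y).]. ⇒ new: large(y).
large(y) first appears in round 3.

3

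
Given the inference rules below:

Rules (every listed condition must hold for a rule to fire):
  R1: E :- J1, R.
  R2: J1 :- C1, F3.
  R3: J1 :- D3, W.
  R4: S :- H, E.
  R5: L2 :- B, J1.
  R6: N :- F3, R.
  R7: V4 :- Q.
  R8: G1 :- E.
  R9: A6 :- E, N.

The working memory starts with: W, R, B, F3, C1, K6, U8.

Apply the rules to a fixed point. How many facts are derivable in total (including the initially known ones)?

13

Round 1: R2 [J1 :- C1, F3.]; R6 [N :- F3, R.]. Adds J1, N.
Round 2: R1 [E :- J1, R.]; R5 [L2 :- B, J1.]. Adds E, L2.
Round 3: R8 [G1 :- E.]; R9 [A6 :- E, N.]. Adds G1, A6.
Closure: {A6, B, C1, E, F3, G1, J1, K6, L2, N, R, U8, W} — 13 facts.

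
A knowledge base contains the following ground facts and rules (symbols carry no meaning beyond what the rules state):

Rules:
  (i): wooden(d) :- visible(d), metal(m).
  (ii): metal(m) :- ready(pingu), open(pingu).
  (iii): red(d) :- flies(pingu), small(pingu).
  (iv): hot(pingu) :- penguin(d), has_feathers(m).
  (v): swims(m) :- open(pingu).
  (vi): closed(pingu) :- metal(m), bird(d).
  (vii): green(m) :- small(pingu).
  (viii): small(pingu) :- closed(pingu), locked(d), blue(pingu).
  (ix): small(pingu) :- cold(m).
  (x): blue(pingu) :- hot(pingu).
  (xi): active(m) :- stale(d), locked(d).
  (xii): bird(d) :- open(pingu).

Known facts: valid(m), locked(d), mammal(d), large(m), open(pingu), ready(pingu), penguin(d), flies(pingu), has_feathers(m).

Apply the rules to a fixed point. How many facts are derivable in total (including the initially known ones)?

[1] (ii) [metal(m) :- ready(pingu), open(pingu).]; (iv) [hot(pingu) :- penguin(d), has_feathers(m).]; (v) [swims(m) :- open(pingu).]; (xii) [bird(d) :- open(pingu).]. ⇒ new: metal(m), hot(pingu), swims(m), bird(d).
[2] (vi) [closed(pingu) :- metal(m), bird(d).]; (x) [blue(pingu) :- hot(pingu).]. ⇒ new: closed(pingu), blue(pingu).
[3] (viii) [small(pingu) :- closed(pingu), locked(d), blue(pingu).]. ⇒ new: small(pingu).
[4] (iii) [red(d) :- flies(pingu), small(pingu).]; (vii) [green(m) :- small(pingu).]. ⇒ new: red(d), green(m).
Closure: {bird(d), blue(pingu), closed(pingu), flies(pingu), green(m), has_feathers(m), hot(pingu), large(m), locked(d), mammal(d), metal(m), open(pingu), penguin(d), ready(pingu), red(d), small(pingu), swims(m), valid(m)} — 18 facts.

18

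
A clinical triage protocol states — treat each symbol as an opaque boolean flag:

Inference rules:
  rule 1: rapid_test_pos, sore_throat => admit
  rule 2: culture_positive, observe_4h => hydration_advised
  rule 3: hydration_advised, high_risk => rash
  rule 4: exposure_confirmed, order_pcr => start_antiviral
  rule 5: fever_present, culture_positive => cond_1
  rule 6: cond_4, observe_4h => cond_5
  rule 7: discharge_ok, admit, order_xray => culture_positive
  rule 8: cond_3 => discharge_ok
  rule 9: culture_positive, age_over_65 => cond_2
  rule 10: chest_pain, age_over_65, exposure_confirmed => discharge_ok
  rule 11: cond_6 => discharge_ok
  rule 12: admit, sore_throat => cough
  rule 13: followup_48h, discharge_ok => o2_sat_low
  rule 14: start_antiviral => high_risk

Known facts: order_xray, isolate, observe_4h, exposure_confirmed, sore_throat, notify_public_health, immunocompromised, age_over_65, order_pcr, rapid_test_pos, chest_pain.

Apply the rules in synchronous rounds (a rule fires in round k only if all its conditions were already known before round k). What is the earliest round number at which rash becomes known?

4

Round 1: rule 1 [rapid_test_pos, sore_throat => admit]; rule 4 [exposure_confirmed, order_pcr => start_antiviral]; rule 10 [chest_pain, age_over_65, exposure_confirmed => discharge_ok]. New: admit, start_antiviral, discharge_ok.
Round 2: rule 7 [discharge_ok, admit, order_xray => culture_positive]; rule 12 [admit, sore_throat => cough]; rule 14 [start_antiviral => high_risk]. New: culture_positive, cough, high_risk.
Round 3: rule 2 [culture_positive, observe_4h => hydration_advised]; rule 9 [culture_positive, age_over_65 => cond_2]. New: hydration_advised, cond_2.
Round 4: rule 3 [hydration_advised, high_risk => rash]. New: rash.
rash first appears in round 4.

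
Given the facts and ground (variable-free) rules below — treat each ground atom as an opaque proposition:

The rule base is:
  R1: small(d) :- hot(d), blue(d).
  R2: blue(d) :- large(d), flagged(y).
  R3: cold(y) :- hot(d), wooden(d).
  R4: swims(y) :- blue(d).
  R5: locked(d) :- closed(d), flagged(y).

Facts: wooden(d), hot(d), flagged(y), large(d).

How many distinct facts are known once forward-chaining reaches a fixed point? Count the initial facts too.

8

Round 1 fires R2, R3, giving blue(d), cold(y).
Round 2 fires R1, R4, giving small(d), swims(y).
Closure: {blue(d), cold(y), flagged(y), hot(d), large(d), small(d), swims(y), wooden(d)} — 8 facts.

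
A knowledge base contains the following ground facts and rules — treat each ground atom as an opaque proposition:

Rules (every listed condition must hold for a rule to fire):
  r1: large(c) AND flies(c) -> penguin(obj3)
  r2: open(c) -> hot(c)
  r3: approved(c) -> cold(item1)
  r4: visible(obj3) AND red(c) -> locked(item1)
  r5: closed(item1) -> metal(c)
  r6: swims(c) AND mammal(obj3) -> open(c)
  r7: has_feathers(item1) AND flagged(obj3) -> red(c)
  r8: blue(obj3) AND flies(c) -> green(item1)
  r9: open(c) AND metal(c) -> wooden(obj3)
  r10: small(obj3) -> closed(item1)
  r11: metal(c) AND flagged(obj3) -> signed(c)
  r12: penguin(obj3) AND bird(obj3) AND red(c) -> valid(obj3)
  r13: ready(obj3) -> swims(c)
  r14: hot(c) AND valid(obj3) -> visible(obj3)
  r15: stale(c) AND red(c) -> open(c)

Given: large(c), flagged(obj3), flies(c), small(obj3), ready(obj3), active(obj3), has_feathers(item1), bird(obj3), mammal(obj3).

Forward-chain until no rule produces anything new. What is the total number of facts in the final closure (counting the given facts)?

Round 1 — r1, r7, r10, r13, derive penguin(obj3), red(c), closed(item1), swims(c).
Round 2 — r5, r6, r12, derive metal(c), open(c), valid(obj3).
Round 3 — r2, r9, r11, derive hot(c), wooden(obj3), signed(c).
Round 4 — r14, derive visible(obj3).
Round 5 — r4, derive locked(item1).
Closure: {active(obj3), bird(obj3), closed(item1), flagged(obj3), flies(c), has_feathers(item1), hot(c), large(c), locked(item1), mammal(obj3), metal(c), open(c), penguin(obj3), ready(obj3), red(c), signed(c), small(obj3), swims(c), valid(obj3), visible(obj3), wooden(obj3)} — 21 facts.

21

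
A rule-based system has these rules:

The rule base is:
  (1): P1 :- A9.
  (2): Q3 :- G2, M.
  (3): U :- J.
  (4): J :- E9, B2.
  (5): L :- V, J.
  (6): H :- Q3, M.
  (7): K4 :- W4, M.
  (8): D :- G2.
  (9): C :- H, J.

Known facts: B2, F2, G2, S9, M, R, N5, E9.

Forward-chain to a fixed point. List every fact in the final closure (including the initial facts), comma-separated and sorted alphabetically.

B2, C, D, E9, F2, G2, H, J, M, N5, Q3, R, S9, U

Round 1 fires (2), (4), (8), giving Q3, J, D.
Round 2 fires (3), (6), giving U, H.
Round 3 fires (9), giving C.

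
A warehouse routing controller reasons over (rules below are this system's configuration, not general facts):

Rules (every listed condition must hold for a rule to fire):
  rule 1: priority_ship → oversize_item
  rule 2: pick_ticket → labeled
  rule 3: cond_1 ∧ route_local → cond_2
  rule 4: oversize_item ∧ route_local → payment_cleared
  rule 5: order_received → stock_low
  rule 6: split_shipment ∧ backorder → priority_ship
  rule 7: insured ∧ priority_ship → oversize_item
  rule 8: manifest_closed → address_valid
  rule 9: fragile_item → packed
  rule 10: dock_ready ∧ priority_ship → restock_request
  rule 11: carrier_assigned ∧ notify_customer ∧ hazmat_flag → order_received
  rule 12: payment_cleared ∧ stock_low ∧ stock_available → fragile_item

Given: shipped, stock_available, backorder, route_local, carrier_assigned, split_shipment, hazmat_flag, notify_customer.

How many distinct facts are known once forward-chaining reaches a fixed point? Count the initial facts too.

15

Round 1: rule 6 [split_shipment ∧ backorder → priority_ship]; rule 11 [carrier_assigned ∧ notify_customer ∧ hazmat_flag → order_received]. Adds priority_ship, order_received.
Round 2: rule 1 [priority_ship → oversize_item]; rule 5 [order_received → stock_low]. Adds oversize_item, stock_low.
Round 3: rule 4 [oversize_item ∧ route_local → payment_cleared]. Adds payment_cleared.
Round 4: rule 12 [payment_cleared ∧ stock_low ∧ stock_available → fragile_item]. Adds fragile_item.
Round 5: rule 9 [fragile_item → packed]. Adds packed.
Closure: {backorder, carrier_assigned, fragile_item, hazmat_flag, notify_customer, order_received, oversize_item, packed, payment_cleared, priority_ship, route_local, shipped, split_shipment, stock_available, stock_low} — 15 facts.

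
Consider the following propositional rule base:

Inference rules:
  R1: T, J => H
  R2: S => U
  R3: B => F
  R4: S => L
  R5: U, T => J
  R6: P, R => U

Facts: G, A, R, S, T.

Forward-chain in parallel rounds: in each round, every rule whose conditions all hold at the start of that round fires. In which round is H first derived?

3

Round 1 — R2, R4, derive U, L.
Round 2 — R5, derive J.
Round 3 — R1, derive H.
H first appears in round 3.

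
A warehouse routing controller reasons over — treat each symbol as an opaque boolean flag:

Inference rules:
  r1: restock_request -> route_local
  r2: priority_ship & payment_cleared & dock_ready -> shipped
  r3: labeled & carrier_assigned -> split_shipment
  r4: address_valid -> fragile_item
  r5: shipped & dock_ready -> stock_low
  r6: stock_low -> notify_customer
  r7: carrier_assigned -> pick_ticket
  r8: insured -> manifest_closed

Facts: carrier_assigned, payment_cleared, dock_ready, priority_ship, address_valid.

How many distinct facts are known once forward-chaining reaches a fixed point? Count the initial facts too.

10

[1] r2 [priority_ship & payment_cleared & dock_ready -> shipped]; r4 [address_valid -> fragile_item]; r7 [carrier_assigned -> pick_ticket]. ⇒ new: shipped, fragile_item, pick_ticket.
[2] r5 [shipped & dock_ready -> stock_low]. ⇒ new: stock_low.
[3] r6 [stock_low -> notify_customer]. ⇒ new: notify_customer.
Closure: {address_valid, carrier_assigned, dock_ready, fragile_item, notify_customer, payment_cleared, pick_ticket, priority_ship, shipped, stock_low} — 10 facts.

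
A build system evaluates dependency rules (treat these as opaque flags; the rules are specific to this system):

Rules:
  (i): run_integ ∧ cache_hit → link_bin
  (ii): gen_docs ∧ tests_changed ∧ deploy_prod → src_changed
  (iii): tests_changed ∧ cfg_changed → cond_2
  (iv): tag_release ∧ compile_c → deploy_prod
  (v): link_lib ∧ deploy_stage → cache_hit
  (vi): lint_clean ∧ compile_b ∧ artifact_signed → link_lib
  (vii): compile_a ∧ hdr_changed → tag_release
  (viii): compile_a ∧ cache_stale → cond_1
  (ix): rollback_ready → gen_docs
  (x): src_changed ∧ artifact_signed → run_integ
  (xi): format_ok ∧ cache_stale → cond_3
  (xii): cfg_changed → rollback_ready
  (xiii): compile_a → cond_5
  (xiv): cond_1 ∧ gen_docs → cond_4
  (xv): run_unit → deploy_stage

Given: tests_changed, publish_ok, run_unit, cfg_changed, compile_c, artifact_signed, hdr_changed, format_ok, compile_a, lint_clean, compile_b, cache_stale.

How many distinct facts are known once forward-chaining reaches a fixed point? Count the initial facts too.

[1] (iii) [tests_changed ∧ cfg_changed → cond_2]; (vi) [lint_clean ∧ compile_b ∧ artifact_signed → link_lib]; (vii) [compile_a ∧ hdr_changed → tag_release]; (viii) [compile_a ∧ cache_stale → cond_1]; (xi) [format_ok ∧ cache_stale → cond_3]; (xii) [cfg_changed → rollback_ready]; (xiii) [compile_a → cond_5]; (xv) [run_unit → deploy_stage]. ⇒ new: cond_2, link_lib, tag_release, cond_1, cond_3, rollback_ready, cond_5, deploy_stage.
[2] (iv) [tag_release ∧ compile_c → deploy_prod]; (v) [link_lib ∧ deploy_stage → cache_hit]; (ix) [rollback_ready → gen_docs]. ⇒ new: deploy_prod, cache_hit, gen_docs.
[3] (ii) [gen_docs ∧ tests_changed ∧ deploy_prod → src_changed]; (xiv) [cond_1 ∧ gen_docs → cond_4]. ⇒ new: src_changed, cond_4.
[4] (x) [src_changed ∧ artifact_signed → run_integ]. ⇒ new: run_integ.
[5] (i) [run_integ ∧ cache_hit → link_bin]. ⇒ new: link_bin.
Closure: {artifact_signed, cache_hit, cache_stale, cfg_changed, compile_a, compile_b, compile_c, cond_1, cond_2, cond_3, cond_4, cond_5, deploy_prod, deploy_stage, format_ok, gen_docs, hdr_changed, link_bin, link_lib, lint_clean, publish_ok, rollback_ready, run_integ, run_unit, src_changed, tag_release, tests_changed} — 27 facts.

27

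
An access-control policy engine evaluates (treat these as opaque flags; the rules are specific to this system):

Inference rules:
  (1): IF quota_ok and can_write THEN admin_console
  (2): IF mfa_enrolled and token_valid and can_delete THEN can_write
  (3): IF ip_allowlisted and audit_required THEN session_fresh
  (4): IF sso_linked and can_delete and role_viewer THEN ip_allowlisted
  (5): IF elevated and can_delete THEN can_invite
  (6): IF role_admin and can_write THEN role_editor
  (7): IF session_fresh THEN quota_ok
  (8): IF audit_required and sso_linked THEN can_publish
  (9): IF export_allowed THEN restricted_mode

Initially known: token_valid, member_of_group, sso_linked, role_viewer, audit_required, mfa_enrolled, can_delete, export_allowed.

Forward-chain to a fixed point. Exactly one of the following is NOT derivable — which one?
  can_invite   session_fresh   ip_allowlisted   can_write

Round 1 fires (2), (4), (8), (9), giving can_write, ip_allowlisted, can_publish, restricted_mode.
Round 2 fires (3), giving session_fresh.
Round 3 fires (7), giving quota_ok.
Round 4 fires (1), giving admin_console.
Derived: session_fresh (round 2), ip_allowlisted (round 1), can_write (round 1). can_invite never appears in any round.

can_invite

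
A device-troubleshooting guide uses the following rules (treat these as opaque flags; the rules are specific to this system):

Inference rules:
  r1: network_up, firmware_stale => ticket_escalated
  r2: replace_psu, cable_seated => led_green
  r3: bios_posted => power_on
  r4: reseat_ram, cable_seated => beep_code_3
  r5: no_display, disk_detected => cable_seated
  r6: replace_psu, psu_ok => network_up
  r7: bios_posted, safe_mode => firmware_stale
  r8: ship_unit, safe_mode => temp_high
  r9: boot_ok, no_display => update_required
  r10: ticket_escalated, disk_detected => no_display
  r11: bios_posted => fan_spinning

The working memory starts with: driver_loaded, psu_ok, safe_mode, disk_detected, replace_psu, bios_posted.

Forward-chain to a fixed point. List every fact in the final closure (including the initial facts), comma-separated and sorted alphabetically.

bios_posted, cable_seated, disk_detected, driver_loaded, fan_spinning, firmware_stale, led_green, network_up, no_display, power_on, psu_ok, replace_psu, safe_mode, ticket_escalated

Round 1 — r3, r6, r7, r11, derive power_on, network_up, firmware_stale, fan_spinning.
Round 2 — r1, derive ticket_escalated.
Round 3 — r10, derive no_display.
Round 4 — r5, derive cable_seated.
Round 5 — r2, derive led_green.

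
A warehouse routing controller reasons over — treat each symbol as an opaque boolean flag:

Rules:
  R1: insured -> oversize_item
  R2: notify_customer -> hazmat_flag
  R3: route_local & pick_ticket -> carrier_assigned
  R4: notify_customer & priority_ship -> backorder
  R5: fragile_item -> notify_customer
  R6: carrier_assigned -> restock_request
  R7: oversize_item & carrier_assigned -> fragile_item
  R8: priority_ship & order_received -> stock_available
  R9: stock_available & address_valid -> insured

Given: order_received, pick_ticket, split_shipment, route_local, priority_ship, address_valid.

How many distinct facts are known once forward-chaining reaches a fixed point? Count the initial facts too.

Round 1 — R3, R8, derive carrier_assigned, stock_available.
Round 2 — R6, R9, derive restock_request, insured.
Round 3 — R1, derive oversize_item.
Round 4 — R7, derive fragile_item.
Round 5 — R5, derive notify_customer.
Round 6 — R2, R4, derive hazmat_flag, backorder.
Closure: {address_valid, backorder, carrier_assigned, fragile_item, hazmat_flag, insured, notify_customer, order_received, oversize_item, pick_ticket, priority_ship, restock_request, route_local, split_shipment, stock_available} — 15 facts.

15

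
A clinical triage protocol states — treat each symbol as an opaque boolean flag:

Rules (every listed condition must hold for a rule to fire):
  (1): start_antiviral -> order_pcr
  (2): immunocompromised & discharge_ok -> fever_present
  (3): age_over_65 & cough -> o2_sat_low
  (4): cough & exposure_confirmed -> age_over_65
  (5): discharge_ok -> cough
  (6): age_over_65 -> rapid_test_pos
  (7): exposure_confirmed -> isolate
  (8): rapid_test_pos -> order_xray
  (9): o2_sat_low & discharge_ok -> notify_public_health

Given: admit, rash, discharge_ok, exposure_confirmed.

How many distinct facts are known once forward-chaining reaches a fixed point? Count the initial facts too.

Round 1: (5) [discharge_ok -> cough]; (7) [exposure_confirmed -> isolate]. New: cough, isolate.
Round 2: (4) [cough & exposure_confirmed -> age_over_65]. New: age_over_65.
Round 3: (3) [age_over_65 & cough -> o2_sat_low]; (6) [age_over_65 -> rapid_test_pos]. New: o2_sat_low, rapid_test_pos.
Round 4: (8) [rapid_test_pos -> order_xray]; (9) [o2_sat_low & discharge_ok -> notify_public_health]. New: order_xray, notify_public_health.
Closure: {admit, age_over_65, cough, discharge_ok, exposure_confirmed, isolate, notify_public_health, o2_sat_low, order_xray, rapid_test_pos, rash} — 11 facts.

11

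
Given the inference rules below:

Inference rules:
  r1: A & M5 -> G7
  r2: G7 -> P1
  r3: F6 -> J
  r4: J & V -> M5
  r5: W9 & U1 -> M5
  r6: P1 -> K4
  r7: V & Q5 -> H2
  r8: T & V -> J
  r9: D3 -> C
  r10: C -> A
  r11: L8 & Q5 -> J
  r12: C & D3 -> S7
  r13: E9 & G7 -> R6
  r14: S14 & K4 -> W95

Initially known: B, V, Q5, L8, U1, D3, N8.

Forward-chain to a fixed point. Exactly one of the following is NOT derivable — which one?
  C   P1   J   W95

Round 1 fires r7, r9, r11, giving H2, C, J.
Round 2 fires r4, r10, r12, giving M5, A, S7.
Round 3 fires r1, giving G7.
Round 4 fires r2, giving P1.
Round 5 fires r6, giving K4.
Derived: J (round 1), P1 (round 4), C (round 1). W95 never appears in any round.

W95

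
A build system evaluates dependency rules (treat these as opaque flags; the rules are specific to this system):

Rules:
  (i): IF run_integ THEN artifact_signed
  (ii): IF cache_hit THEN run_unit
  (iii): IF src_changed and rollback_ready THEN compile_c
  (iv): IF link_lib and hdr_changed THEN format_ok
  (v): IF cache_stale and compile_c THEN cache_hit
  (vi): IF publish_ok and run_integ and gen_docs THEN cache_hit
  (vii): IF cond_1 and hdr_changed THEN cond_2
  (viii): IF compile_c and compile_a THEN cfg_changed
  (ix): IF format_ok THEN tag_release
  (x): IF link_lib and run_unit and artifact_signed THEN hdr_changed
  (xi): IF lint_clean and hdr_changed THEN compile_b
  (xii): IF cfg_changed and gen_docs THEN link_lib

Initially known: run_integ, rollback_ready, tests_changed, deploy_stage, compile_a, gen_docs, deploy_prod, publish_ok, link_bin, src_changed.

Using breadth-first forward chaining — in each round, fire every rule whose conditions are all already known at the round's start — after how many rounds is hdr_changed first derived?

4

[1] (i) [IF run_integ THEN artifact_signed]; (iii) [IF src_changed and rollback_ready THEN compile_c]; (vi) [IF publish_ok and run_integ and gen_docs THEN cache_hit]. ⇒ new: artifact_signed, compile_c, cache_hit.
[2] (ii) [IF cache_hit THEN run_unit]; (viii) [IF compile_c and compile_a THEN cfg_changed]. ⇒ new: run_unit, cfg_changed.
[3] (xii) [IF cfg_changed and gen_docs THEN link_lib]. ⇒ new: link_lib.
[4] (x) [IF link_lib and run_unit and artifact_signed THEN hdr_changed]. ⇒ new: hdr_changed.
hdr_changed first appears in round 4.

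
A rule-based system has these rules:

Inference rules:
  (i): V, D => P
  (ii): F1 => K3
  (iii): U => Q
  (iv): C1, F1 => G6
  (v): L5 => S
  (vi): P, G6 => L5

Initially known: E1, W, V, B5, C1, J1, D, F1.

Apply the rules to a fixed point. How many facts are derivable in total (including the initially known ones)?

[1] (i) [V, D => P]; (ii) [F1 => K3]; (iv) [C1, F1 => G6]. ⇒ new: P, K3, G6.
[2] (vi) [P, G6 => L5]. ⇒ new: L5.
[3] (v) [L5 => S]. ⇒ new: S.
Closure: {B5, C1, D, E1, F1, G6, J1, K3, L5, P, S, V, W} — 13 facts.

13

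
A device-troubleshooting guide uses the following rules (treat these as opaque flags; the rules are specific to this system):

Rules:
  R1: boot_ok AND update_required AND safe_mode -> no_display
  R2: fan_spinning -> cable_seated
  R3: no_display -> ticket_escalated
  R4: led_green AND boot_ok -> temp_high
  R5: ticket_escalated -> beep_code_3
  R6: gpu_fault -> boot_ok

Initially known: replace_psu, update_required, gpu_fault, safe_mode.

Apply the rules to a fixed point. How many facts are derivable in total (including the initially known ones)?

Round 1 fires R6, giving boot_ok.
Round 2 fires R1, giving no_display.
Round 3 fires R3, giving ticket_escalated.
Round 4 fires R5, giving beep_code_3.
Closure: {beep_code_3, boot_ok, gpu_fault, no_display, replace_psu, safe_mode, ticket_escalated, update_required} — 8 facts.

8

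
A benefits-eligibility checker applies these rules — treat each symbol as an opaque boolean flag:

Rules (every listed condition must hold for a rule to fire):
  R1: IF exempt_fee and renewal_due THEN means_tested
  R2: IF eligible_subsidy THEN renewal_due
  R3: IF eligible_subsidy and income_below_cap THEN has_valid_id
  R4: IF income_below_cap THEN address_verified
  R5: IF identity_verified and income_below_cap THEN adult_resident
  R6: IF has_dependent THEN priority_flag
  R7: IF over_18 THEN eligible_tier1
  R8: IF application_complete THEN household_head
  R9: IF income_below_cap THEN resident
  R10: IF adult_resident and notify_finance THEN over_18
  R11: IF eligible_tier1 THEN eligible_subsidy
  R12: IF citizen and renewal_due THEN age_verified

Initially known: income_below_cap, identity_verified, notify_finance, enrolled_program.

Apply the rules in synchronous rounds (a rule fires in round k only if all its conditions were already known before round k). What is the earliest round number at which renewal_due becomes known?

Round 1: R4 [IF income_below_cap THEN address_verified]; R5 [IF identity_verified and income_below_cap THEN adult_resident]; R9 [IF income_below_cap THEN resident]. New: address_verified, adult_resident, resident.
Round 2: R10 [IF adult_resident and notify_finance THEN over_18]. New: over_18.
Round 3: R7 [IF over_18 THEN eligible_tier1]. New: eligible_tier1.
Round 4: R11 [IF eligible_tier1 THEN eligible_subsidy]. New: eligible_subsidy.
Round 5: R2 [IF eligible_subsidy THEN renewal_due]; R3 [IF eligible_subsidy and income_below_cap THEN has_valid_id]. New: renewal_due, has_valid_id.
renewal_due first appears in round 5.

5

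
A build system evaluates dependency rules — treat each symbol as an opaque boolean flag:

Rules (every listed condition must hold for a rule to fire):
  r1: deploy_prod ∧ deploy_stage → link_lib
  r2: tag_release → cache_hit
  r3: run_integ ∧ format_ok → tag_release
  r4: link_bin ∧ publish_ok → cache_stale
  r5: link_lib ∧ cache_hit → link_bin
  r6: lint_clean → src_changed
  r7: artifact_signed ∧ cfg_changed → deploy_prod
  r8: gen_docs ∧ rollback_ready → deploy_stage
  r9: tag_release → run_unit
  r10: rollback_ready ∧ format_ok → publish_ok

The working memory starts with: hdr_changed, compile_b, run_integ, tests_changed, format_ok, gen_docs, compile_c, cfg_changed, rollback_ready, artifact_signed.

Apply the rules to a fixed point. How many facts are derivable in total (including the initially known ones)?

19

Round 1: r3 [run_integ ∧ format_ok → tag_release]; r7 [artifact_signed ∧ cfg_changed → deploy_prod]; r8 [gen_docs ∧ rollback_ready → deploy_stage]; r10 [rollback_ready ∧ format_ok → publish_ok]. New: tag_release, deploy_prod, deploy_stage, publish_ok.
Round 2: r1 [deploy_prod ∧ deploy_stage → link_lib]; r2 [tag_release → cache_hit]; r9 [tag_release → run_unit]. New: link_lib, cache_hit, run_unit.
Round 3: r5 [link_lib ∧ cache_hit → link_bin]. New: link_bin.
Round 4: r4 [link_bin ∧ publish_ok → cache_stale]. New: cache_stale.
Closure: {artifact_signed, cache_hit, cache_stale, cfg_changed, compile_b, compile_c, deploy_prod, deploy_stage, format_ok, gen_docs, hdr_changed, link_bin, link_lib, publish_ok, rollback_ready, run_integ, run_unit, tag_release, tests_changed} — 19 facts.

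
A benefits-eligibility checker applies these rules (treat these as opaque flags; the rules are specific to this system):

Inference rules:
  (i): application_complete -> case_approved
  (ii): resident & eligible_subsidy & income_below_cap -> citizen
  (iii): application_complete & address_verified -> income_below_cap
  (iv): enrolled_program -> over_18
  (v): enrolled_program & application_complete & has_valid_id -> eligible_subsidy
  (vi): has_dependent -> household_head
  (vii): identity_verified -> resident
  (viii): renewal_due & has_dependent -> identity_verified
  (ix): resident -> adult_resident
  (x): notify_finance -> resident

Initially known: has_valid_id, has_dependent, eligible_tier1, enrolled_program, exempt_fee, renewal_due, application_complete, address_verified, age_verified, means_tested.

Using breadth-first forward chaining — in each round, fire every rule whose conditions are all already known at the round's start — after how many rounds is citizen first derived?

3

Round 1: (i) [application_complete -> case_approved]; (iii) [application_complete & address_verified -> income_below_cap]; (iv) [enrolled_program -> over_18]; (v) [enrolled_program & application_complete & has_valid_id -> eligible_subsidy]; (vi) [has_dependent -> household_head]; (viii) [renewal_due & has_dependent -> identity_verified]. New: case_approved, income_below_cap, over_18, eligible_subsidy, household_head, identity_verified.
Round 2: (vii) [identity_verified -> resident]. New: resident.
Round 3: (ii) [resident & eligible_subsidy & income_below_cap -> citizen]; (ix) [resident -> adult_resident]. New: citizen, adult_resident.
citizen first appears in round 3.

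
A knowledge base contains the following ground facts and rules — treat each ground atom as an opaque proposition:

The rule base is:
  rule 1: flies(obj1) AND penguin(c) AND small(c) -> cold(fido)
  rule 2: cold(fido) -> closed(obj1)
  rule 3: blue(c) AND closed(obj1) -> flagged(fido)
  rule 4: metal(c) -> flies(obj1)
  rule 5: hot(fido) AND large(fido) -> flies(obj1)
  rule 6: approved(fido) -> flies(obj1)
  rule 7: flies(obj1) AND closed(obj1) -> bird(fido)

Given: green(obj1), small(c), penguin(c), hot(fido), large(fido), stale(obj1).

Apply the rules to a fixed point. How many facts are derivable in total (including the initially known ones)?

10

[1] rule 5 [hot(fido) AND large(fido) -> flies(obj1)]. ⇒ new: flies(obj1).
[2] rule 1 [flies(obj1) AND penguin(c) AND small(c) -> cold(fido)]. ⇒ new: cold(fido).
[3] rule 2 [cold(fido) -> closed(obj1)]. ⇒ new: closed(obj1).
[4] rule 7 [flies(obj1) AND closed(obj1) -> bird(fido)]. ⇒ new: bird(fido).
Closure: {bird(fido), closed(obj1), cold(fido), flies(obj1), green(obj1), hot(fido), large(fido), penguin(c), small(c), stale(obj1)} — 10 facts.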